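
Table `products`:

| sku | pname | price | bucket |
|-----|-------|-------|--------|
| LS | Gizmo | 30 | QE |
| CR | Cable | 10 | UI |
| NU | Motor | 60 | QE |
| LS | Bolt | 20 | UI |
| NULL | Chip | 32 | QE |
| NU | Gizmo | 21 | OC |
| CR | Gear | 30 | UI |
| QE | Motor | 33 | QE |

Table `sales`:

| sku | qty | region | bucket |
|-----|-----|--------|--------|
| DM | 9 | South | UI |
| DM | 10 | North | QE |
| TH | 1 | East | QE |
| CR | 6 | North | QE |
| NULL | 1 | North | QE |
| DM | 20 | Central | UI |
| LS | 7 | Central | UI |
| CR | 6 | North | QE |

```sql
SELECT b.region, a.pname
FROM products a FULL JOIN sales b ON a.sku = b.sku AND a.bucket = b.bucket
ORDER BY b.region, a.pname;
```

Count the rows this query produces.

FULL OUTER JOIN keeps every row from both sides; unmatched rows get NULL for the other side's columns.
Matching on a.sku = b.sku AND a.bucket = b.bucket. A NULL in a compared column never satisfies the condition.
- a (sku=LS, bucket=QE) has no partner → padded with NULL.
- a (sku=CR, bucket=UI) has no partner → padded with NULL.
- a (sku=NU, bucket=QE) has no partner → padded with NULL.
- a (sku=LS, bucket=UI) pairs with 1 row(s) of b.
- a (sku=NULL, bucket=QE) has no partner → padded with NULL.
- a (sku=NU, bucket=OC) has no partner → padded with NULL.
- a (sku=CR, bucket=UI) has no partner → padded with NULL.
- a (sku=QE, bucket=QE) has no partner → padded with NULL.
- plus 7 unmatched b row(s), each kept with NULL a columns.
Total: 1 matched + 14 padded = 15 rows.

15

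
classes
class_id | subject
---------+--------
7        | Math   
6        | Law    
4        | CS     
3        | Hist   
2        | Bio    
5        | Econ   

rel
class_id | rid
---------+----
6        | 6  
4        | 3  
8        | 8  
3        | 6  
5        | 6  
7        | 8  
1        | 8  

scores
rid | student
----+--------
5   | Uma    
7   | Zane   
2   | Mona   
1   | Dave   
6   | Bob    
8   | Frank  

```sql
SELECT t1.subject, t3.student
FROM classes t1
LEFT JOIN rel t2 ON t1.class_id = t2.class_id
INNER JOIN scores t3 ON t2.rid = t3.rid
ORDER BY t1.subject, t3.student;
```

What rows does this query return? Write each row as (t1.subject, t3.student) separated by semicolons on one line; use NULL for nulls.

(Econ, Bob); (Hist, Bob); (Law, Bob); (Math, Frank)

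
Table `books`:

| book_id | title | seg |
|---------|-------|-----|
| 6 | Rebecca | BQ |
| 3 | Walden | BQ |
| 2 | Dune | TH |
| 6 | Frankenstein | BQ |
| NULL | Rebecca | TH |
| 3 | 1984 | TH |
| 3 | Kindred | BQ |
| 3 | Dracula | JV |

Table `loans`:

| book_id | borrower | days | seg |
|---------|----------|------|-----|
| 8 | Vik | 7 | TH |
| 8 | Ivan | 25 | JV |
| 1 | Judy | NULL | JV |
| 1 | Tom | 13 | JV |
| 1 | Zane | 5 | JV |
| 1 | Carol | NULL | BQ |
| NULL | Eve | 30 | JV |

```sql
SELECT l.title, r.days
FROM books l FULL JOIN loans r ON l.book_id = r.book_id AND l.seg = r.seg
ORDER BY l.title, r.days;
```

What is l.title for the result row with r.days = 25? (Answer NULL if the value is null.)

FULL OUTER JOIN keeps every row from both sides; unmatched rows get NULL for the other side's columns.
Matching on l.book_id = r.book_id AND l.seg = r.seg. A NULL in a compared column never satisfies the condition.
Matched pairs: 0; unmatched l rows kept: 8; unmatched r rows kept: 7.

NULL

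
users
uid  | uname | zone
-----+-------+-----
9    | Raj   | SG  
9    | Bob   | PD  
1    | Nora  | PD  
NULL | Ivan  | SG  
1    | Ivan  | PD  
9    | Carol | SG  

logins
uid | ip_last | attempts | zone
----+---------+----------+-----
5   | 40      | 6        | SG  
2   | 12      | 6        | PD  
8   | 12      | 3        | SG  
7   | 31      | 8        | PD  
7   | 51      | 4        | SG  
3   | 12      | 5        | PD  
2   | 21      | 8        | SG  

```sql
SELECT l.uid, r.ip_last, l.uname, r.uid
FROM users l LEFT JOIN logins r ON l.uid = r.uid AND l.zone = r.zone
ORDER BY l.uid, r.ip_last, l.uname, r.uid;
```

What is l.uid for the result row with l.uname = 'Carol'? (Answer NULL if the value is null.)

LEFT JOIN keeps every row from `users`; unmatched rows get NULL for `logins`'s columns.
Matching on l.uid = r.uid AND l.zone = r.zone. A NULL in a compared column never satisfies the condition.
- l[0] uid=9, zone=SG → no match; kept with NULLs on the r side.
- l[1] uid=9, zone=PD → no match; kept with NULLs on the r side.
- l[2] uid=1, zone=PD → no match; kept with NULLs on the r side.
- l[3] uid=NULL, zone=SG → no match; kept with NULLs on the r side.
- l[4] uid=1, zone=PD → no match; kept with NULLs on the r side.
- l[5] uid=9, zone=SG → no match; kept with NULLs on the r side.

9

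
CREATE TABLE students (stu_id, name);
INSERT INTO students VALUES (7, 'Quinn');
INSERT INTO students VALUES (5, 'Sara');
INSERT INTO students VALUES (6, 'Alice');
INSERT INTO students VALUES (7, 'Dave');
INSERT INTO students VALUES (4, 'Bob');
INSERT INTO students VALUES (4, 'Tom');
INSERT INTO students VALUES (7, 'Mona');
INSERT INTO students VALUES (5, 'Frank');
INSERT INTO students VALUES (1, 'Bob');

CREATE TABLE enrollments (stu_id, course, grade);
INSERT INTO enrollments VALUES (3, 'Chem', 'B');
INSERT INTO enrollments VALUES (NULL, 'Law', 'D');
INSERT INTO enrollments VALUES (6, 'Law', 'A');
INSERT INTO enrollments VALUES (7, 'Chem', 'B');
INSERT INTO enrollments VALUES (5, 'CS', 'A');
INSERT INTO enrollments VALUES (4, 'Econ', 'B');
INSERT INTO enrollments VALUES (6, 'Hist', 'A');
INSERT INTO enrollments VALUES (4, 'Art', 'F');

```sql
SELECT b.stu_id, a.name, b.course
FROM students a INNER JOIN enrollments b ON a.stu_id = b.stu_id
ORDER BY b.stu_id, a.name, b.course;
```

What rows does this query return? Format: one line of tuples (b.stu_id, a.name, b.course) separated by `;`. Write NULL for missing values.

(4, Bob, Art); (4, Bob, Econ); (4, Tom, Art); (4, Tom, Econ); (5, Frank, CS); (5, Sara, CS); (6, Alice, Hist); (6, Alice, Law); (7, Dave, Chem); (7, Mona, Chem); (7, Quinn, Chem)

INNER JOIN keeps only pairs where the ON condition holds.
Matching on a.stu_id = b.stu_id. A NULL in a compared column never satisfies the condition.
Matched pairs: 11.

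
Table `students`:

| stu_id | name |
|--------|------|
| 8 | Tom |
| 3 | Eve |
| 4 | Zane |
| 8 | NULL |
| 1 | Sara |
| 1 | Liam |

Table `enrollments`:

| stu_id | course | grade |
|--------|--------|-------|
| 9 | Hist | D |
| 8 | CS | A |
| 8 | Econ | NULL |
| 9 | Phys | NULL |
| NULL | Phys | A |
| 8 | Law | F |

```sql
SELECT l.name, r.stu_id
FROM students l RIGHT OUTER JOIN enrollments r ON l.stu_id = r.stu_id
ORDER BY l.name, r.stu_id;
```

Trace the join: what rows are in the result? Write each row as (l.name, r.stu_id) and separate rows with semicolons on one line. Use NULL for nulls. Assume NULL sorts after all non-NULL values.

(Tom, 8); (Tom, 8); (Tom, 8); (NULL, 8); (NULL, 8); (NULL, 8); (NULL, 9); (NULL, 9); (NULL, NULL)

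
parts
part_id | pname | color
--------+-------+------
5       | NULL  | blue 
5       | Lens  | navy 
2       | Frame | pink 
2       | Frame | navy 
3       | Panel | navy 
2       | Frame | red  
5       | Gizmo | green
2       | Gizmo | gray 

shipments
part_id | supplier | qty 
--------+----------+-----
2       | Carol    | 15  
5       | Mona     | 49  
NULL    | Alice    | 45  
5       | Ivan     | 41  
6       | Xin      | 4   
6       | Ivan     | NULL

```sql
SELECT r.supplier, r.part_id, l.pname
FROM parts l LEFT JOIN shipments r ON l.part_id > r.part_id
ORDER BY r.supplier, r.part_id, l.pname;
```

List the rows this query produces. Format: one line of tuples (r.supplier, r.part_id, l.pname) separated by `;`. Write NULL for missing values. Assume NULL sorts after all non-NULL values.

(Carol, 2, Gizmo); (Carol, 2, Lens); (Carol, 2, Panel); (Carol, 2, NULL); (NULL, NULL, Frame); (NULL, NULL, Frame); (NULL, NULL, Frame); (NULL, NULL, Gizmo)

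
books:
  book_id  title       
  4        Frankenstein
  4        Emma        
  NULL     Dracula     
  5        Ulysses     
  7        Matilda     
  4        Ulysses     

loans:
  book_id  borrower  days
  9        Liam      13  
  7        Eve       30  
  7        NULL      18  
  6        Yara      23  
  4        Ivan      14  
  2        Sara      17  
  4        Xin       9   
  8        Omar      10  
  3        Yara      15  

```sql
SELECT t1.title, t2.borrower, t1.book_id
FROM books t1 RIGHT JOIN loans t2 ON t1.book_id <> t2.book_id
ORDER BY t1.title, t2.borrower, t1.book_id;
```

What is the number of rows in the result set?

37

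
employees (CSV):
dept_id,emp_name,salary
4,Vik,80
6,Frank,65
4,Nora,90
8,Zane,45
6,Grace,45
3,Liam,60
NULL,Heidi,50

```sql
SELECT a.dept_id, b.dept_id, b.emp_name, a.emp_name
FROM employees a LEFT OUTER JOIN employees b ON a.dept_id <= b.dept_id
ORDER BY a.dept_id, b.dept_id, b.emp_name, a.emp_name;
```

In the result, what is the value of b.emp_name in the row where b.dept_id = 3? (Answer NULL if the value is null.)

Liam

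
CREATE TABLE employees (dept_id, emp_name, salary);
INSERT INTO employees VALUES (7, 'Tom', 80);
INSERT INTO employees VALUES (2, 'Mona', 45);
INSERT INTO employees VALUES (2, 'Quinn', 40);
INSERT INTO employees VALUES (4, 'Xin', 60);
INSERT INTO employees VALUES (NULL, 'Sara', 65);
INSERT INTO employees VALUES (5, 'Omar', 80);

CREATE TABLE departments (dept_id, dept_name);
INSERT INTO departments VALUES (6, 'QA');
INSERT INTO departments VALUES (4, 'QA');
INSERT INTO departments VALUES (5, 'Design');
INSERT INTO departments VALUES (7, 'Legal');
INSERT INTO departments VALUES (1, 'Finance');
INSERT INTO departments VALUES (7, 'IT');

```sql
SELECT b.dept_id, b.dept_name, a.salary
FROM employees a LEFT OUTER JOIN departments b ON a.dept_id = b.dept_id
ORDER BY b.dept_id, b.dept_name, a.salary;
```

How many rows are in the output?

LEFT JOIN keeps every row from `employees`; unmatched rows get NULL for `departments`'s columns.
Matching on a.dept_id = b.dept_id. A NULL in a compared column never satisfies the condition.
- dept_id=7: 2 matching b row(s), so 2 row(s) emitted.
- dept_id=2: no b row matches, row kept with b columns NULL.
- dept_id=2: no b row matches, row kept with b columns NULL.
- dept_id=4: 1 matching b row(s), so 1 row(s) emitted.
- dept_id=NULL: no b row matches, row kept with b columns NULL.
- dept_id=5: 1 matching b row(s), so 1 row(s) emitted.
Total: 4 matched + 3 padded = 7 rows.

7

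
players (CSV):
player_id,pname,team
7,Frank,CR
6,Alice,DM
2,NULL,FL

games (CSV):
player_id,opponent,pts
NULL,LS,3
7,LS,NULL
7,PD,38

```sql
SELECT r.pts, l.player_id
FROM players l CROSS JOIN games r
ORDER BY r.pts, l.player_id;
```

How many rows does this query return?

CROSS JOIN pairs every row of `players` with every row of `games`: 3 × 3 = 9 rows.

9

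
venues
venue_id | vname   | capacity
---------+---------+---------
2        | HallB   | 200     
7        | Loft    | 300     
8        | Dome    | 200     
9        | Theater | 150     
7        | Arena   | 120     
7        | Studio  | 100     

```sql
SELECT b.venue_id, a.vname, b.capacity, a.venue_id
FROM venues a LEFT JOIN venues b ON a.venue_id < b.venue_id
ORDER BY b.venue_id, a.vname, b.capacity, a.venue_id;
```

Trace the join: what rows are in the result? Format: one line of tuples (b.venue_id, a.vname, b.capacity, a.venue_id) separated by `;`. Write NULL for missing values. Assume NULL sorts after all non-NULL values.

LEFT JOIN keeps every row from `venues a`; unmatched rows get NULL for `venues b`'s columns.
Matching on a.venue_id < b.venue_id.
- a[0] venue_id=2 → 5 match(es) in b → 5 row(s).
- a[1] venue_id=7 → 2 match(es) in b → 2 row(s).
- a[2] venue_id=8 → 1 match(es) in b → 1 row(s).
- a[3] venue_id=9 → no match; kept with NULLs on the b side.
- a[4] venue_id=7 → 2 match(es) in b → 2 row(s).
- a[5] venue_id=7 → 2 match(es) in b → 2 row(s).

(7, HallB, 100, 2); (7, HallB, 120, 2); (7, HallB, 300, 2); (8, Arena, 200, 7); (8, HallB, 200, 2); (8, Loft, 200, 7); (8, Studio, 200, 7); (9, Arena, 150, 7); (9, Dome, 150, 8); (9, HallB, 150, 2); (9, Loft, 150, 7); (9, Studio, 150, 7); (NULL, Theater, NULL, 9)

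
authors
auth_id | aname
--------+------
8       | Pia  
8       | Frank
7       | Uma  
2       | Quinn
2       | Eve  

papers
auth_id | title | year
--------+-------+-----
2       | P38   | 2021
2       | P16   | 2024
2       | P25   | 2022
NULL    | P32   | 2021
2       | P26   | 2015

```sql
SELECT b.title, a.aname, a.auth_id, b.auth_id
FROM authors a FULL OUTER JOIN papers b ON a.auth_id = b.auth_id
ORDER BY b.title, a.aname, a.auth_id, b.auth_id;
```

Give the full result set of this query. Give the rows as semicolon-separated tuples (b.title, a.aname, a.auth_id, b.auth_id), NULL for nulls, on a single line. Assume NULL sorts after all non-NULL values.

FULL OUTER JOIN keeps every row from both sides; unmatched rows get NULL for the other side's columns.
Matching on a.auth_id = b.auth_id. A NULL in a compared column never satisfies the condition.
Matched pairs: 8; unmatched a rows kept: 3; unmatched b rows kept: 1.

(P16, Eve, 2, 2); (P16, Quinn, 2, 2); (P25, Eve, 2, 2); (P25, Quinn, 2, 2); (P26, Eve, 2, 2); (P26, Quinn, 2, 2); (P32, NULL, NULL, NULL); (P38, Eve, 2, 2); (P38, Quinn, 2, 2); (NULL, Frank, 8, NULL); (NULL, Pia, 8, NULL); (NULL, Uma, 7, NULL)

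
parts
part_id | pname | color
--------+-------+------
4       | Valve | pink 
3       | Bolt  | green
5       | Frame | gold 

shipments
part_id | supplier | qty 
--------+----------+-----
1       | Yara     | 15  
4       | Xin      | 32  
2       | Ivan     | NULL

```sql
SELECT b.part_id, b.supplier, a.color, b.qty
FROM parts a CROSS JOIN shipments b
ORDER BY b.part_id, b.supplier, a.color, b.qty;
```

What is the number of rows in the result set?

9

CROSS JOIN pairs every row of `parts` with every row of `shipments`: 3 × 3 = 9 rows.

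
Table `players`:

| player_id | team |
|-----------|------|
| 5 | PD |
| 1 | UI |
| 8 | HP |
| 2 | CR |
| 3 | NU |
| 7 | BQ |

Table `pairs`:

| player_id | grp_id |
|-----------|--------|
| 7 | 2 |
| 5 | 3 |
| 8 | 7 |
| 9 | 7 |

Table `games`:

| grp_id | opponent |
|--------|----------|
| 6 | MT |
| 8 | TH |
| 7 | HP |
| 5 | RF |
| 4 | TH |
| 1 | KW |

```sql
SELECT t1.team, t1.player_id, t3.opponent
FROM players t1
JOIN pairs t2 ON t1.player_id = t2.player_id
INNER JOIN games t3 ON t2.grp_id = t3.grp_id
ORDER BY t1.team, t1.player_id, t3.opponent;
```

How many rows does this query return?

Step 1 — t1 INNER JOIN t2 on player_id → 3 row(s).
Then INNER JOIN `games t3` on grp_id: keep only rows whose t2.grp_id appears in t3.
Result: 1 row(s).

1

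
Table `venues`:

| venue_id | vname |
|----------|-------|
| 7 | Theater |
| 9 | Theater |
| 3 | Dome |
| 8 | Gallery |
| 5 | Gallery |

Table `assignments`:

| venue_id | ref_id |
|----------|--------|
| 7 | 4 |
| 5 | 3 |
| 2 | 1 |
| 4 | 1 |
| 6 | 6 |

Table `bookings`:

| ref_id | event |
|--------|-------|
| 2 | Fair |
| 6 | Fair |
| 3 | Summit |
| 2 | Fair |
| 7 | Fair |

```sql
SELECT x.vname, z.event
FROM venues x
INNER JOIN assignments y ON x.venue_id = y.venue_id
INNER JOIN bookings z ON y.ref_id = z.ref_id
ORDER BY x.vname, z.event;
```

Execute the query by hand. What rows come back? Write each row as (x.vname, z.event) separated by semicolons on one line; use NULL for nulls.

(Gallery, Summit)

Evaluate left to right. First `venues x INNER JOIN assignments y` on venue_id: 2 row(s).
Then INNER JOIN `bookings z` on ref_id: keep only rows whose y.ref_id appears in z.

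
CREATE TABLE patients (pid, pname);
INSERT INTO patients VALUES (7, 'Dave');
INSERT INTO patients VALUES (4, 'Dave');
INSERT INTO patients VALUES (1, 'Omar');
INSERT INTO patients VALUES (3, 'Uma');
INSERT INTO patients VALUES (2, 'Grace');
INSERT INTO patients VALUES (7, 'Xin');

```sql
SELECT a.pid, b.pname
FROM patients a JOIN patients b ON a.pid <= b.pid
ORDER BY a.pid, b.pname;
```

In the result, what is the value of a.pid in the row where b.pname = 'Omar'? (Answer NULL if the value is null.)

1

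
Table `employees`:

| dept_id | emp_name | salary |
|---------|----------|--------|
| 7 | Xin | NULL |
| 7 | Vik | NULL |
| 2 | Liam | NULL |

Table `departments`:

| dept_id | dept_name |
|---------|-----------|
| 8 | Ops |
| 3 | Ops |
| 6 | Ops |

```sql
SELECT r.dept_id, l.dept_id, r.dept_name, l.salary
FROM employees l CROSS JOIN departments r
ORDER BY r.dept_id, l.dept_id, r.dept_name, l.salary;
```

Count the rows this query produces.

9

CROSS JOIN pairs every row of `employees` with every row of `departments`: 3 × 3 = 9 rows.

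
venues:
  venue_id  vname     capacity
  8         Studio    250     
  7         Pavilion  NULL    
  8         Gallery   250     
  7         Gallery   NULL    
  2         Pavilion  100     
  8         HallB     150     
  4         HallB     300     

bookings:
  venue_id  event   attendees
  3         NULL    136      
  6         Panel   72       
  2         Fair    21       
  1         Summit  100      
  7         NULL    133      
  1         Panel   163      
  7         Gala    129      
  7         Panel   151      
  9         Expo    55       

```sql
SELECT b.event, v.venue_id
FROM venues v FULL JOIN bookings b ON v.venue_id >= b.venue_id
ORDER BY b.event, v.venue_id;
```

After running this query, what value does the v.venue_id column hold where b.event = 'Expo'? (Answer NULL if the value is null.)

FULL OUTER JOIN keeps every row from both sides; unmatched rows get NULL for the other side's columns.
Matching on v.venue_id >= b.venue_id.
- v[0] venue_id=8 → 8 match(es) in b → 8 row(s).
- v[1] venue_id=7 → 8 match(es) in b → 8 row(s).
- v[2] venue_id=8 → 8 match(es) in b → 8 row(s).
- v[3] venue_id=7 → 8 match(es) in b → 8 row(s).
- v[4] venue_id=2 → 3 match(es) in b → 3 row(s).
- v[5] venue_id=8 → 8 match(es) in b → 8 row(s).
- v[6] venue_id=4 → 4 match(es) in b → 4 row(s).
- 1 row(s) from b found no v partner → padded with NULL.

NULL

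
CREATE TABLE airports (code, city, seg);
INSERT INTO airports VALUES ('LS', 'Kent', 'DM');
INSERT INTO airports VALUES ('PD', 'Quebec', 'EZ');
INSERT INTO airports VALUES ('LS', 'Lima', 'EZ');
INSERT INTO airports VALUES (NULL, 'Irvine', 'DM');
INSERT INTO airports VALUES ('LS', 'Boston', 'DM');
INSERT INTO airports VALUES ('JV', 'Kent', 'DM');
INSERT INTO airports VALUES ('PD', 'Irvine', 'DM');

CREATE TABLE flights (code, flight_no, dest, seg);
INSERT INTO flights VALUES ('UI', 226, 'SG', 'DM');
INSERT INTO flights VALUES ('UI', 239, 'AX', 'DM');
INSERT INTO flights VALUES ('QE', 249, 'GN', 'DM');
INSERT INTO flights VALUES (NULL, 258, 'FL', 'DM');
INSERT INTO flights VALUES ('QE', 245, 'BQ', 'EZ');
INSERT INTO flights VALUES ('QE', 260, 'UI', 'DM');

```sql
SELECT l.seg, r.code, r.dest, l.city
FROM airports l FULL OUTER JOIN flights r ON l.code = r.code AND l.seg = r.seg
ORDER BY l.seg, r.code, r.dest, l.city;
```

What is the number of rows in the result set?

13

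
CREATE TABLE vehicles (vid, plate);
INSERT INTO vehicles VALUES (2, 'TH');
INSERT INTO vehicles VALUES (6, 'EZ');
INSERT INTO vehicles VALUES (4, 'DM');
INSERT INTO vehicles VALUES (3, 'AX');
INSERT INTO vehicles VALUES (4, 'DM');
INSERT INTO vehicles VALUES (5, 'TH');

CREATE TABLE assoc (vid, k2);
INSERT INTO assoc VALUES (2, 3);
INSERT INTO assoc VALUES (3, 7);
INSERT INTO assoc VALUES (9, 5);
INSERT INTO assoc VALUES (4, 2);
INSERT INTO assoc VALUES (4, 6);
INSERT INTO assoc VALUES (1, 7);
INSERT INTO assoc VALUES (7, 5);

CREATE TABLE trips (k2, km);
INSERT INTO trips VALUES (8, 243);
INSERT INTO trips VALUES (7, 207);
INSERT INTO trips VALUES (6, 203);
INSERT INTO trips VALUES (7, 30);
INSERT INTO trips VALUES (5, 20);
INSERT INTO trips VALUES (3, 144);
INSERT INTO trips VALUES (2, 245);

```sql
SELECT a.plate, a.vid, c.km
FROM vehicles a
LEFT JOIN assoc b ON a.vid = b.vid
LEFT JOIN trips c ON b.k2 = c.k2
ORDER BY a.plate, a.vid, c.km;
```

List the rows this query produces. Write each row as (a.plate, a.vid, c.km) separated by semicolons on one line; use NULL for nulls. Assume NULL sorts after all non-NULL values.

(AX, 3, 30); (AX, 3, 207); (DM, 4, 203); (DM, 4, 203); (DM, 4, 245); (DM, 4, 245); (EZ, 6, NULL); (TH, 2, 144); (TH, 5, NULL)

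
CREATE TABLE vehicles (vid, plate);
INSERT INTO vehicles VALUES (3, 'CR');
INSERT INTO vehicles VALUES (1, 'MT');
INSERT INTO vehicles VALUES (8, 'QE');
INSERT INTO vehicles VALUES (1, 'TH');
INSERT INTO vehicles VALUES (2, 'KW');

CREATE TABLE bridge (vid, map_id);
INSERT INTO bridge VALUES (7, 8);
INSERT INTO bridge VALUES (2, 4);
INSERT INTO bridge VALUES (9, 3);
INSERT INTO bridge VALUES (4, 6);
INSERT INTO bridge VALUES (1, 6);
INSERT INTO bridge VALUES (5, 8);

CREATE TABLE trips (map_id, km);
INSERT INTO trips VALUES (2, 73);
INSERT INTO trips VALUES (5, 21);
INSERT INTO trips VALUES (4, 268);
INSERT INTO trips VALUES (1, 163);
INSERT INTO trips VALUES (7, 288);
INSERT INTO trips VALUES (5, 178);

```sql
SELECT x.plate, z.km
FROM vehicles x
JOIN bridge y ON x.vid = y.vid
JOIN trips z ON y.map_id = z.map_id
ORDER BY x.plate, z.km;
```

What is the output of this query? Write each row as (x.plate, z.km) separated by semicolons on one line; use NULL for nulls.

(KW, 268)

Step 1 — x INNER JOIN y on vid → 3 row(s).
Then INNER JOIN `trips z` on map_id: keep only rows whose y.map_id appears in z.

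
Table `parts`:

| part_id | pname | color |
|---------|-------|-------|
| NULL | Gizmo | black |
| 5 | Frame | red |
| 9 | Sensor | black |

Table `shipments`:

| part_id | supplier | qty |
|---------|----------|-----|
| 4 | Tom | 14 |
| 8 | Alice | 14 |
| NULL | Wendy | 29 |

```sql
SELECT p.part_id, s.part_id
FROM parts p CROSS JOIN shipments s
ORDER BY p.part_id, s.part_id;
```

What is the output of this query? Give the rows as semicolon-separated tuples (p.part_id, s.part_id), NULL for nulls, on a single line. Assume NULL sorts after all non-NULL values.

CROSS JOIN pairs every row of `parts` with every row of `shipments`: 3 × 3 = 9 rows.

(5, 4); (5, 8); (5, NULL); (9, 4); (9, 8); (9, NULL); (NULL, 4); (NULL, 8); (NULL, NULL)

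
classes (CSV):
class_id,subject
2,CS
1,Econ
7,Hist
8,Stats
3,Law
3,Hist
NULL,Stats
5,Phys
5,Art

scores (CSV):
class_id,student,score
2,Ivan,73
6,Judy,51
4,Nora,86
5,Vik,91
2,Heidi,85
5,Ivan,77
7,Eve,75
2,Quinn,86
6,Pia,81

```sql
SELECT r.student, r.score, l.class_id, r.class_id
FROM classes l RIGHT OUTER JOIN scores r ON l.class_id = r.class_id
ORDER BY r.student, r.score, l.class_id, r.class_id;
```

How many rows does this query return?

11

RIGHT JOIN keeps every row from `scores`; unmatched rows get NULL for `classes`'s columns.
Matching on l.class_id = r.class_id. A NULL in a compared column never satisfies the condition.
- l row (class_id=2): matches 3 r row(s) → 3 output row(s).
- l row (class_id=1): no match.
- l row (class_id=7): matches 1 r row(s) → 1 output row(s).
- l row (class_id=8): no match.
- l row (class_id=3): no match.
- l row (class_id=3): no match.
- l row (class_id=NULL): no match.
- l row (class_id=5): matches 2 r row(s) → 2 output row(s).
- l row (class_id=5): matches 2 r row(s) → 2 output row(s).
- 3 row(s) from r found no l partner → padded with NULL.
Total: 8 matched + 3 padded = 11 rows.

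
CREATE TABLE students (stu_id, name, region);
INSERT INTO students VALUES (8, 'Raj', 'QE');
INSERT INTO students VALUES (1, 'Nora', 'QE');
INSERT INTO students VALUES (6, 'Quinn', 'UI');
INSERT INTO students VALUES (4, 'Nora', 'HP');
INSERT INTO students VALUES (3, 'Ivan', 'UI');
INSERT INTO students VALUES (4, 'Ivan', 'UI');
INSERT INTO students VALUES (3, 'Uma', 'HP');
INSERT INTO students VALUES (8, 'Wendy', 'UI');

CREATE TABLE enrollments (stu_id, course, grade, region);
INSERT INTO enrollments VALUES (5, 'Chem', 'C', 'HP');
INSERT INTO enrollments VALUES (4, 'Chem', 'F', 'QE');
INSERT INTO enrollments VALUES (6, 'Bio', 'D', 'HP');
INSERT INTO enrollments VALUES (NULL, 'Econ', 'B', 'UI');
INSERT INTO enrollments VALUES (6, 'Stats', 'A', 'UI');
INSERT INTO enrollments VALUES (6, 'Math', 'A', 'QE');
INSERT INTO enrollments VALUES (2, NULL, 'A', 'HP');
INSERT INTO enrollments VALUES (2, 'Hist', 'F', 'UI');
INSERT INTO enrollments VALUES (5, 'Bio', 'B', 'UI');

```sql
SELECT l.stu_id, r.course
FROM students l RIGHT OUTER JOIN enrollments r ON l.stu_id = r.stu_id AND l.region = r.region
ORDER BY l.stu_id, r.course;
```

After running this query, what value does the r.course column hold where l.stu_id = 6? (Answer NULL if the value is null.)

Stats

RIGHT JOIN keeps every row from `enrollments`; unmatched rows get NULL for `students`'s columns.
Matching on l.stu_id = r.stu_id AND l.region = r.region. A NULL in a compared column never satisfies the condition.
Matched pairs: 1; unmatched r rows kept: 8.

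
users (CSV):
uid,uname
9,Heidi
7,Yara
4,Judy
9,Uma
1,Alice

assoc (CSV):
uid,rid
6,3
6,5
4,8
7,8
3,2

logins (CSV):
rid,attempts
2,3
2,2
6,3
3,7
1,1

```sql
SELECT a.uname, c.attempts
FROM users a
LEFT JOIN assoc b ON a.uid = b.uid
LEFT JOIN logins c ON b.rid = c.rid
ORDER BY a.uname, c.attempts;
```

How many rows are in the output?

5

Evaluate left to right. First `users a LEFT JOIN assoc b` on uid: 5 row(s).
Then LEFT JOIN `logins c` on rid: each of those 5 rows is kept; rows whose b.rid has no match in c get NULL for c's columns.
Result: 5 row(s).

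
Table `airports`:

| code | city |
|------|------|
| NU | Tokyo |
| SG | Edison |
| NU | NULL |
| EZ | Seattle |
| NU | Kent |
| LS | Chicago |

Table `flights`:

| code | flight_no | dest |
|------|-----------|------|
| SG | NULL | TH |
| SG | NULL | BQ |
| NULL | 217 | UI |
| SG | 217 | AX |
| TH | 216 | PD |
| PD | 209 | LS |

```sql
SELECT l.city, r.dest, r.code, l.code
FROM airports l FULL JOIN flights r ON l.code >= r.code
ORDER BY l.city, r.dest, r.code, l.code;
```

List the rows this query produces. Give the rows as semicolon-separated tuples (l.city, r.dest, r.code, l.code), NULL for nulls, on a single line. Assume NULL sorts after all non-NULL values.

(Chicago, NULL, NULL, LS); (Edison, AX, SG, SG); (Edison, BQ, SG, SG); (Edison, LS, PD, SG); (Edison, TH, SG, SG); (Kent, NULL, NULL, NU); (Seattle, NULL, NULL, EZ); (Tokyo, NULL, NULL, NU); (NULL, PD, TH, NULL); (NULL, UI, NULL, NULL); (NULL, NULL, NULL, NU)

FULL OUTER JOIN keeps every row from both sides; unmatched rows get NULL for the other side's columns.
Matching on l.code >= r.code. A NULL in a compared column never satisfies the condition.
- l[0] code=NU → no match; kept with NULLs on the r side.
- l[1] code=SG → 4 match(es) in r → 4 row(s).
- l[2] code=NU → no match; kept with NULLs on the r side.
- l[3] code=EZ → no match; kept with NULLs on the r side.
- l[4] code=NU → no match; kept with NULLs on the r side.
- l[5] code=LS → no match; kept with NULLs on the r side.
- plus 2 unmatched r row(s), each kept with NULL l columns.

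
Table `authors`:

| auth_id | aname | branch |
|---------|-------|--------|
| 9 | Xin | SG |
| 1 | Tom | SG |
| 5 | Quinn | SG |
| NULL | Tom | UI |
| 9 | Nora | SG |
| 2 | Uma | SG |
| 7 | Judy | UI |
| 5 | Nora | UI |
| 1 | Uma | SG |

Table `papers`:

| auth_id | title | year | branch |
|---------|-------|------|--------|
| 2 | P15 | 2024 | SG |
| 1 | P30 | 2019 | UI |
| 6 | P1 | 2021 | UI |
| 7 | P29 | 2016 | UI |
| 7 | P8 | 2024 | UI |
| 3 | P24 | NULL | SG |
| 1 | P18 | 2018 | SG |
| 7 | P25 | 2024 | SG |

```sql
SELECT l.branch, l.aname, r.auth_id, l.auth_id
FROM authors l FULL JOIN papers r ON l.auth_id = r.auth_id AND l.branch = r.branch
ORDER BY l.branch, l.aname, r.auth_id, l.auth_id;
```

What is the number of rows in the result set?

14

FULL OUTER JOIN keeps every row from both sides; unmatched rows get NULL for the other side's columns.
Matching on l.auth_id = r.auth_id AND l.branch = r.branch. A NULL in a compared column never satisfies the condition.
- l row (auth_id=9, branch=SG): no match → kept, r columns NULL.
- l row (auth_id=1, branch=SG): matches 1 r row(s) → 1 output row(s).
- l row (auth_id=5, branch=SG): no match → kept, r columns NULL.
- l row (auth_id=NULL, branch=UI): no match → kept, r columns NULL.
- l row (auth_id=9, branch=SG): no match → kept, r columns NULL.
- l row (auth_id=2, branch=SG): matches 1 r row(s) → 1 output row(s).
- l row (auth_id=7, branch=UI): matches 2 r row(s) → 2 output row(s).
- l row (auth_id=5, branch=UI): no match → kept, r columns NULL.
- l row (auth_id=1, branch=SG): matches 1 r row(s) → 1 output row(s).
- 4 row(s) from r found no l partner → padded with NULL.
Total: 5 matched + 9 padded = 14 rows.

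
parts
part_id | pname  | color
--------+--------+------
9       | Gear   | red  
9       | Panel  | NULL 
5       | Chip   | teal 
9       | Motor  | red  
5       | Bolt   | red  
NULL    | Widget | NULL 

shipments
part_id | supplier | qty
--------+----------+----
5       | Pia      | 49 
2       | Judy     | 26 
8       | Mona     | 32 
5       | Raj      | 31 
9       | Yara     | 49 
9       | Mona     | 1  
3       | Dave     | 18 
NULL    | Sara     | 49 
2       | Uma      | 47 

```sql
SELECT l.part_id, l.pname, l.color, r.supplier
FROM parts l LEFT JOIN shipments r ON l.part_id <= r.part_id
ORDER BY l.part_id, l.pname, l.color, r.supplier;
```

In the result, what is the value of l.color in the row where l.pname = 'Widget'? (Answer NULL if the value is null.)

NULL

LEFT JOIN keeps every row from `parts`; unmatched rows get NULL for `shipments`'s columns.
Matching on l.part_id <= r.part_id. A NULL in a compared column never satisfies the condition.
Matched pairs: 16; unmatched l rows kept: 1.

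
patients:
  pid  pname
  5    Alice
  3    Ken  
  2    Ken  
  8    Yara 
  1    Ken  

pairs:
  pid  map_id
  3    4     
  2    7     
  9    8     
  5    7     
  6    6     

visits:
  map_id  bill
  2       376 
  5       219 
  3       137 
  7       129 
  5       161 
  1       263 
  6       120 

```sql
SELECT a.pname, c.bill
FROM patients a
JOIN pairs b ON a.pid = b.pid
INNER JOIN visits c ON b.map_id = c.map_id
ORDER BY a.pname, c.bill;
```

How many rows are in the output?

Joins associate left-to-right: patients INNER JOIN pairs on pid gives 3 intermediate row(s).
Then INNER JOIN `visits c` on map_id: keep only rows whose b.map_id appears in c.
Result: 2 row(s).

2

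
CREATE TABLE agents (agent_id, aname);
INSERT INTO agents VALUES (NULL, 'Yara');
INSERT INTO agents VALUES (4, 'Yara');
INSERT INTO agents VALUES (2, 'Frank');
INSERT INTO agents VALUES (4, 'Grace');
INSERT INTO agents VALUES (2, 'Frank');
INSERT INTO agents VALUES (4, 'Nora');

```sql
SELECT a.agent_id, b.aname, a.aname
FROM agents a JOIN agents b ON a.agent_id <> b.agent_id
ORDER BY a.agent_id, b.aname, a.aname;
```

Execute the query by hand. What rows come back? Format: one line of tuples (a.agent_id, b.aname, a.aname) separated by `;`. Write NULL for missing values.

(2, Grace, Frank); (2, Grace, Frank); (2, Nora, Frank); (2, Nora, Frank); (2, Yara, Frank); (2, Yara, Frank); (4, Frank, Grace); (4, Frank, Grace); (4, Frank, Nora); (4, Frank, Nora); (4, Frank, Yara); (4, Frank, Yara)

INNER JOIN keeps only pairs where the ON condition holds.
Matching on a.agent_id <> b.agent_id. A NULL in a compared column never satisfies the condition.
Matched pairs: 12.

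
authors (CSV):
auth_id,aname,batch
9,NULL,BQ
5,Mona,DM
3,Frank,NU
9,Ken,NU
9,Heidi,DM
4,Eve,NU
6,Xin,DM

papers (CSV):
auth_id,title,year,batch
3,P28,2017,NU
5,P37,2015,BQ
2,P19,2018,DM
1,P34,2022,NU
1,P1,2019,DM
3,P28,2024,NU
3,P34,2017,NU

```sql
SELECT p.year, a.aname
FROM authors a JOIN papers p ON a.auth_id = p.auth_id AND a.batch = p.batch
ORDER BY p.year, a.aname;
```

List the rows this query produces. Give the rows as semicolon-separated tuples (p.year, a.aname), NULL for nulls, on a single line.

(2017, Frank); (2017, Frank); (2024, Frank)

INNER JOIN keeps only pairs where the ON condition holds.
Matching on a.auth_id = p.auth_id AND a.batch = p.batch.
- a[0] auth_id=9, batch=BQ → no match; dropped.
- a[1] auth_id=5, batch=DM → no match; dropped.
- a[2] auth_id=3, batch=NU → 3 match(es) in p → 3 row(s).
- a[3] auth_id=9, batch=NU → no match; dropped.
- a[4] auth_id=9, batch=DM → no match; dropped.
- a[5] auth_id=4, batch=NU → no match; dropped.
- a[6] auth_id=6, batch=DM → no match; dropped.
After projecting and ordering:
p.year | a.aname
2017 | Frank
2017 | Frank
2024 | Frank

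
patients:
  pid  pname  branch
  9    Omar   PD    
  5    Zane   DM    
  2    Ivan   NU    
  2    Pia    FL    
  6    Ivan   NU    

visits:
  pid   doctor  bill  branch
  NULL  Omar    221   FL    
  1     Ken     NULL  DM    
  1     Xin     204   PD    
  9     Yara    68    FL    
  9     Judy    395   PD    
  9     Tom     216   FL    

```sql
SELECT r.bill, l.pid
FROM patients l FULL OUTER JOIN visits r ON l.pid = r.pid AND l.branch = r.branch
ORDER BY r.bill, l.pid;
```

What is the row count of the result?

10

FULL OUTER JOIN keeps every row from both sides; unmatched rows get NULL for the other side's columns.
Matching on l.pid = r.pid AND l.branch = r.branch. A NULL in a compared column never satisfies the condition.
Matched pairs: 1; unmatched l rows kept: 4; unmatched r rows kept: 5.
Total: 1 matched + 9 padded = 10 rows.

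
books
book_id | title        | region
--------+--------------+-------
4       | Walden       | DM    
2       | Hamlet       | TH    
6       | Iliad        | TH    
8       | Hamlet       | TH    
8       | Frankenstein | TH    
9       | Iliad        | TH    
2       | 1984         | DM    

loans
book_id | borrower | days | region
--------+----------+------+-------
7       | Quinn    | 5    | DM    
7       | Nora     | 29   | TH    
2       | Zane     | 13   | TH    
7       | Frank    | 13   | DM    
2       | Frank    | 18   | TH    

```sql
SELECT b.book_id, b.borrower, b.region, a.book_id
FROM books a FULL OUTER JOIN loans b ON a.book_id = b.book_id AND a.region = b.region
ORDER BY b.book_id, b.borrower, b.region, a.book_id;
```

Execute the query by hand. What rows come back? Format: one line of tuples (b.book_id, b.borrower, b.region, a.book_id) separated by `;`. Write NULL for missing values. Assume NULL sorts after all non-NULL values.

FULL OUTER JOIN keeps every row from both sides; unmatched rows get NULL for the other side's columns.
Matching on a.book_id = b.book_id AND a.region = b.region.
- book_id=4, region=DM: no b row matches, row kept with b columns NULL.
- book_id=2, region=TH: 2 matching b row(s), so 2 row(s) emitted.
- book_id=6, region=TH: no b row matches, row kept with b columns NULL.
- book_id=8, region=TH: no b row matches, row kept with b columns NULL.
- book_id=8, region=TH: no b row matches, row kept with b columns NULL.
- book_id=9, region=TH: no b row matches, row kept with b columns NULL.
- book_id=2, region=DM: no b row matches, row kept with b columns NULL.
- 3 b row(s) had no a match → kept, a columns NULL.

(2, Frank, TH, 2); (2, Zane, TH, 2); (7, Frank, DM, NULL); (7, Nora, TH, NULL); (7, Quinn, DM, NULL); (NULL, NULL, NULL, 2); (NULL, NULL, NULL, 4); (NULL, NULL, NULL, 6); (NULL, NULL, NULL, 8); (NULL, NULL, NULL, 8); (NULL, NULL, NULL, 9)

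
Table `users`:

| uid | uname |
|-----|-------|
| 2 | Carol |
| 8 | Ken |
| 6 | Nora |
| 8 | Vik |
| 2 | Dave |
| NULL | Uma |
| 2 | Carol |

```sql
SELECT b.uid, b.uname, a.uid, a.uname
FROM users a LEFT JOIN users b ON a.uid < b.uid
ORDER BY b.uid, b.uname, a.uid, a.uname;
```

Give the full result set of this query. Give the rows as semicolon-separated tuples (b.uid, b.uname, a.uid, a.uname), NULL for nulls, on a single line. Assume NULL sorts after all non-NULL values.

(6, Nora, 2, Carol); (6, Nora, 2, Carol); (6, Nora, 2, Dave); (8, Ken, 2, Carol); (8, Ken, 2, Carol); (8, Ken, 2, Dave); (8, Ken, 6, Nora); (8, Vik, 2, Carol); (8, Vik, 2, Carol); (8, Vik, 2, Dave); (8, Vik, 6, Nora); (NULL, NULL, 8, Ken); (NULL, NULL, 8, Vik); (NULL, NULL, NULL, Uma)

LEFT JOIN keeps every row from `users a`; unmatched rows get NULL for `users b`'s columns.
Matching on a.uid < b.uid. A NULL in a compared column never satisfies the condition.
- a row (uid=2): matches 3 b row(s) → 3 output row(s).
- a row (uid=8): no match → kept, b columns NULL.
- a row (uid=6): matches 2 b row(s) → 2 output row(s).
- a row (uid=8): no match → kept, b columns NULL.
- a row (uid=2): matches 3 b row(s) → 3 output row(s).
- a row (uid=NULL): no match → kept, b columns NULL.
- a row (uid=2): matches 3 b row(s) → 3 output row(s).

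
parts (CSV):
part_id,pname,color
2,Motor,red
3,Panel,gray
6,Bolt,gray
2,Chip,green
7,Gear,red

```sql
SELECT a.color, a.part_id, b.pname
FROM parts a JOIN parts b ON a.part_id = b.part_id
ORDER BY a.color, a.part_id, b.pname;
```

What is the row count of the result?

INNER JOIN keeps only pairs where the ON condition holds.
Matching on a.part_id = b.part_id.
- a[0] part_id=2 → 2 match(es) in b → 2 row(s).
- a[1] part_id=3 → 1 match(es) in b → 1 row(s).
- a[2] part_id=6 → 1 match(es) in b → 1 row(s).
- a[3] part_id=2 → 2 match(es) in b → 2 row(s).
- a[4] part_id=7 → 1 match(es) in b → 1 row(s).
Total: 7 rows.

7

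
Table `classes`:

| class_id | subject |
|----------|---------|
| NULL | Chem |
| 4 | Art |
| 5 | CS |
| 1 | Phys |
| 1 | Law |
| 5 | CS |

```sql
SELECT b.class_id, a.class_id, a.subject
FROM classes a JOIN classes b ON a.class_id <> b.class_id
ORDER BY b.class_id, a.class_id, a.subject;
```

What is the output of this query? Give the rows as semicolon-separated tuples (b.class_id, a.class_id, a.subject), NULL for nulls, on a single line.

(1, 4, Art); (1, 4, Art); (1, 5, CS); (1, 5, CS); (1, 5, CS); (1, 5, CS); (4, 1, Law); (4, 1, Phys); (4, 5, CS); (4, 5, CS); (5, 1, Law); (5, 1, Law); (5, 1, Phys); (5, 1, Phys); (5, 4, Art); (5, 4, Art)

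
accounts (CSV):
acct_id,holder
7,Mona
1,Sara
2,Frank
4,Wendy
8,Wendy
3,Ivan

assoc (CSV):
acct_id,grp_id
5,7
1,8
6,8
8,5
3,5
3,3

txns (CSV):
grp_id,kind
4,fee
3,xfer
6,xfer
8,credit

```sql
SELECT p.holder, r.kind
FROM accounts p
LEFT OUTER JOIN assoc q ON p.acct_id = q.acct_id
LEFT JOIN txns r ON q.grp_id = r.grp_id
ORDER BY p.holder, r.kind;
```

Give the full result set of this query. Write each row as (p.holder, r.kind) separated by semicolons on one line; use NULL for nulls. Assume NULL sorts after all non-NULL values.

Joins associate left-to-right: accounts LEFT JOIN assoc on acct_id gives 7 intermediate row(s).
Then LEFT JOIN `txns r` on grp_id: each of those 7 rows is kept; rows whose q.grp_id has no match in r get NULL for r's columns.

(Frank, NULL); (Ivan, xfer); (Ivan, NULL); (Mona, NULL); (Sara, credit); (Wendy, NULL); (Wendy, NULL)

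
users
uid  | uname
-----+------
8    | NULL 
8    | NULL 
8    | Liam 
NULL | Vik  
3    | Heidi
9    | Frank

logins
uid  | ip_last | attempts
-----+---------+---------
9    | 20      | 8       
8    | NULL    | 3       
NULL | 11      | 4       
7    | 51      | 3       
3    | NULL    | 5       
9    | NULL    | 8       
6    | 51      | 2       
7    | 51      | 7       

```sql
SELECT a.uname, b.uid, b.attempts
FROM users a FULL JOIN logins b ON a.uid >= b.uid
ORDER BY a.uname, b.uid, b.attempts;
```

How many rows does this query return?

25

FULL OUTER JOIN keeps every row from both sides; unmatched rows get NULL for the other side's columns.
Matching on a.uid >= b.uid. A NULL in a compared column never satisfies the condition.
Matched pairs: 23; unmatched a rows kept: 1; unmatched b rows kept: 1.
Total: 23 matched + 2 padded = 25 rows.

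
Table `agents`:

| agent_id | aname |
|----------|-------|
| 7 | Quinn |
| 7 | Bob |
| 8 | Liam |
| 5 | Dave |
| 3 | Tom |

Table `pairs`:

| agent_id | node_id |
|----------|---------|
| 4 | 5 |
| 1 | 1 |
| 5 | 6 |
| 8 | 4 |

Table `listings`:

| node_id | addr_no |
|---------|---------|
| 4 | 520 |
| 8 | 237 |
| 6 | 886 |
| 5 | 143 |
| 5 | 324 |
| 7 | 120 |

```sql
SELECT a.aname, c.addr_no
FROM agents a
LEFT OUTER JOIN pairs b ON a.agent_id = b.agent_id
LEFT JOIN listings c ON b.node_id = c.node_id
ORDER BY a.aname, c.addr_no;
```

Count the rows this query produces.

5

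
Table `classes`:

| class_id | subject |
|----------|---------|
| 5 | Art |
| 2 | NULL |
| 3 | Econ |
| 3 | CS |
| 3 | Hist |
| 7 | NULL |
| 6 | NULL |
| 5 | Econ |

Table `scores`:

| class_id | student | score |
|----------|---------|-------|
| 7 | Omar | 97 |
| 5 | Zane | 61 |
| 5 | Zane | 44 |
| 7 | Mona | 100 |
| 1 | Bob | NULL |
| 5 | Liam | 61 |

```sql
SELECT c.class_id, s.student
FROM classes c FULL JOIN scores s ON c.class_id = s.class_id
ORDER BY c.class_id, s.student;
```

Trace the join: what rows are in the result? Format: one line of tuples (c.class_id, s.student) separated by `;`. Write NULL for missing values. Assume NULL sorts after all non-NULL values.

FULL OUTER JOIN keeps every row from both sides; unmatched rows get NULL for the other side's columns.
Matching on c.class_id = s.class_id.
Matched pairs: 8; unmatched c rows kept: 5; unmatched s rows kept: 1.

(2, NULL); (3, NULL); (3, NULL); (3, NULL); (5, Liam); (5, Liam); (5, Zane); (5, Zane); (5, Zane); (5, Zane); (6, NULL); (7, Mona); (7, Omar); (NULL, Bob)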